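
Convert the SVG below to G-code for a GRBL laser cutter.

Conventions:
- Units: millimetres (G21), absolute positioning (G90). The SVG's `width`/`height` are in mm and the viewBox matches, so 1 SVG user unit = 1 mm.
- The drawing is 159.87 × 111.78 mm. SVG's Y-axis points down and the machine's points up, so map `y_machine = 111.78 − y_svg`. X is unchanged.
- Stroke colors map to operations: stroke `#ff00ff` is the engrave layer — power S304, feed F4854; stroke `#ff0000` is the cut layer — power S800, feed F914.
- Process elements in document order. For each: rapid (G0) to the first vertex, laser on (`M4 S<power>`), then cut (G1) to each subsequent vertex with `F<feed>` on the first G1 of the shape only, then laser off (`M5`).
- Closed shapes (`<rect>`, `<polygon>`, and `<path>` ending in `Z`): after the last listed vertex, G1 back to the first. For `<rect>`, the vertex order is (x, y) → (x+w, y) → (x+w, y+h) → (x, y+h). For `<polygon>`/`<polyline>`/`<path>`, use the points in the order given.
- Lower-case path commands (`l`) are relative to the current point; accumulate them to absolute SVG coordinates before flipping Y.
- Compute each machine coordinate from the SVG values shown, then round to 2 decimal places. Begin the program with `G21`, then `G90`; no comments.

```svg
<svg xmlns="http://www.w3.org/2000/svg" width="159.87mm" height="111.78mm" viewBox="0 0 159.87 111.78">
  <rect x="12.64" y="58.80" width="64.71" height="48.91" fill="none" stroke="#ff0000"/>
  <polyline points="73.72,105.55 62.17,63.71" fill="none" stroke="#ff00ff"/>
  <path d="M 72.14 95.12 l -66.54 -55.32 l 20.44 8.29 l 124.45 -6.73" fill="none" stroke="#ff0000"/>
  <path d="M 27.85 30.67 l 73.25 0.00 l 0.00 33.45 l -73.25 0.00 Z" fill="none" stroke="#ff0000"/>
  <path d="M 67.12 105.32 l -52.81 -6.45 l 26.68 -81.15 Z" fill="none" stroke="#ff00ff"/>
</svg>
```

G21
G90
G0 X12.64 Y52.98
M4 S800
G1 X77.35 Y52.98 F914
G1 X77.35 Y4.07
G1 X12.64 Y4.07
G1 X12.64 Y52.98
M5
G0 X73.72 Y6.23
M4 S304
G1 X62.17 Y48.07 F4854
M5
G0 X72.14 Y16.66
M4 S800
G1 X5.60 Y71.98 F914
G1 X26.04 Y63.69
G1 X150.49 Y70.42
M5
G0 X27.85 Y81.11
M4 S800
G1 X101.10 Y81.11 F914
G1 X101.10 Y47.66
G1 X27.85 Y47.66
G1 X27.85 Y81.11
M5
G0 X67.12 Y6.46
M4 S304
G1 X14.31 Y12.91 F4854
G1 X40.99 Y94.06
G1 X67.12 Y6.46
M5

Since the viewBox matches the mm dimensions, user units are millimetres directly. The only transform is the Y-flip y_m = 111.78 − y_svg.

Shape 1 is a rectangle drawn with `<rect>`. Its stroke #ff0000 means cut at S800, F914. After flipping Y the toolpath is (12.64,52.98) → (77.35,52.98) → (77.35,4.07) → (12.64,4.07) → (12.64,52.98), returning to the start.

Shape 2 is a line segment drawn with `<polyline>`. Its stroke #ff00ff means engrave at S304, F4854. After flipping Y the toolpath is (73.72,6.23) → (62.17,48.07).

Shape 3 is a open polyline drawn with `<path>`. Its stroke #ff0000 means cut at S800, F914. After flipping Y the toolpath is (72.14,16.66) → (5.60,71.98) → (26.04,63.69) → (150.49,70.42).

Shape 4 is a rectangle drawn with `<path>`. Its stroke #ff0000 means cut at S800, F914. After flipping Y the toolpath is (27.85,81.11) → (101.10,81.11) → (101.10,47.66) → (27.85,47.66) → (27.85,81.11), returning to the start.

Shape 5 is a closed polygon drawn with `<path>`. Its stroke #ff00ff means engrave at S304, F4854. After flipping Y the toolpath is (67.12,6.46) → (14.31,12.91) → (40.99,94.06) → (67.12,6.46), returning to the start.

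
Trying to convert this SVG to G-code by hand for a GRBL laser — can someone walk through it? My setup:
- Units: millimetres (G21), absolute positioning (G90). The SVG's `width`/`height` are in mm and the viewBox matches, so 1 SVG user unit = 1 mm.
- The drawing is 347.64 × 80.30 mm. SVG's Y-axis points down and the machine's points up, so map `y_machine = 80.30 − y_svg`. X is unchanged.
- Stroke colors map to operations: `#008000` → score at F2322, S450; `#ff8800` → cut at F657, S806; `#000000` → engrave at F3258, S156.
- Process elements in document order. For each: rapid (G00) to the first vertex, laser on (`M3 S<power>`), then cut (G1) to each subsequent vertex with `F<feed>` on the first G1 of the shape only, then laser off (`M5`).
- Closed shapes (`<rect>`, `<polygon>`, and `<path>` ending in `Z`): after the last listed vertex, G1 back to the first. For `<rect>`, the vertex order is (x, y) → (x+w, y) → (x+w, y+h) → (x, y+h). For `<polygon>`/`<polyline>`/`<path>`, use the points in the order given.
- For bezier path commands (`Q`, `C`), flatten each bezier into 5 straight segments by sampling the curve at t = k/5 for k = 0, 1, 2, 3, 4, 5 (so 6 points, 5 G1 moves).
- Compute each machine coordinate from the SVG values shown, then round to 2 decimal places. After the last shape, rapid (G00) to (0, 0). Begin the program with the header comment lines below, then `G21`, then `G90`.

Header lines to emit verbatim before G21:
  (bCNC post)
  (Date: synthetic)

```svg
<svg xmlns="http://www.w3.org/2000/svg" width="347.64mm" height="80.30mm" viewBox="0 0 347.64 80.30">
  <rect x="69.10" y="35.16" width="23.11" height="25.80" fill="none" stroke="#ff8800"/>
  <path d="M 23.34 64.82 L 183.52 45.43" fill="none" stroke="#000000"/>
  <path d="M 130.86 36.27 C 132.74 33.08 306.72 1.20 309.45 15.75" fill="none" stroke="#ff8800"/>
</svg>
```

(bCNC post)
(Date: synthetic)
G21
G90
G00 X69.10 Y45.14
M3 S806
G1 X92.21 Y45.14 F657
G1 X92.21 Y19.34
G1 X69.10 Y19.34
G1 X69.10 Y45.14
M5
G00 X23.34 Y15.48
M3 S156
G1 X183.52 Y34.87 F3258
M5
G00 X130.86 Y44.03
M3 S806
G1 X149.89 Y48.79 F657
G1 X193.75 Y56.82
G1 X245.95 Y64.53
G1 X290.01 Y68.31
G1 X309.45 Y64.55
M5
G00 X0.00 Y0.00

1 u = 1 mm; y_m = 80.30 − y.

[1] `<rect>` rectangle, #ff8800→cut S806 F657: (69.10,45.14) → (92.21,45.14) → (92.21,19.34) → (69.10,19.34) → (69.10,45.14) (closed)

[2] `<path>` line segment, #000000→engrave S156 F3258: (23.34,15.48) → (183.52,34.87)

[3] `<path>` cubic bezier, #ff8800→cut S806 F657: (130.86,44.03) → (149.89,48.79) → (193.75,56.82) → (245.95,64.53) → (290.01,68.31) → (309.45,64.55)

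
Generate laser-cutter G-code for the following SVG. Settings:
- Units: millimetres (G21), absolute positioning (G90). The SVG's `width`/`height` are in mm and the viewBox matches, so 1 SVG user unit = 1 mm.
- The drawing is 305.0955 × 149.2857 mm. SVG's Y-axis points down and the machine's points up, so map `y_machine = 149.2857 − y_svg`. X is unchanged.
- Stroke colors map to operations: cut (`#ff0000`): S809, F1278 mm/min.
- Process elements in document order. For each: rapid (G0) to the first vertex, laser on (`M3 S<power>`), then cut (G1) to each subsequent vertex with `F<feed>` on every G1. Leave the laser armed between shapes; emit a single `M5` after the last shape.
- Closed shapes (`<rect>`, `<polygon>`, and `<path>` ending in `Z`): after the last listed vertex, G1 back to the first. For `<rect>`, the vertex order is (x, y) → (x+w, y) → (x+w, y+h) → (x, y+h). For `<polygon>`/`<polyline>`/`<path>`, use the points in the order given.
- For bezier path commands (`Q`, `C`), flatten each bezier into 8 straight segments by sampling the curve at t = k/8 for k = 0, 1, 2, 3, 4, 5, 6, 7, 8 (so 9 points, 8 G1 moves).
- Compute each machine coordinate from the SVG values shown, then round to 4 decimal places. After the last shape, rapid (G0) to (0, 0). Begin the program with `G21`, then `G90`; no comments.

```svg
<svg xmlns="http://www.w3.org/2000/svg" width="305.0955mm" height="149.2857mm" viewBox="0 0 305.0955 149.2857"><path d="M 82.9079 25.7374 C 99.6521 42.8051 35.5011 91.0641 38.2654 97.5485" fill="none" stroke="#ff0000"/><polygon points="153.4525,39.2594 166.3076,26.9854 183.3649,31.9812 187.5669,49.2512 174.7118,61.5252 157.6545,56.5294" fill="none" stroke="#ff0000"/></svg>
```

viewBox `0 0 305.0955 149.2857` with mm width/height → 1 unit = 1 mm. Flip: y_m = 149.2857 − y_svg.

**Shape 1** — `<path>` cubic bezier, stroke `#ff0000` → cut (S809, F1278). Control points (SVG): P0=(82.9079,25.7374), P1=(99.6521,42.8051), P2=(35.5011,91.0641), P3=(38.2654,97.5485); sampled at t=k/8. Machine vertices: (82.9079,123.5483) → (85.6837,115.8283) → (82.6077,106.0392) → (75.4122,95.0361) → (65.8291,83.6740) → (55.5908,72.8080) → (46.4293,63.2931) → (40.0767,55.9845) → (38.2654,51.7372). Open path.

**Shape 2** — `<polygon>` regular polygon, stroke `#ff0000` → cut (S809, F1278). Machine vertices: (153.4525,110.0263) → (166.3076,122.3003) → (183.3649,117.3045) → (187.5669,100.0345) → (174.7118,87.7605) → (157.6545,92.7563) → (153.4525,110.0263). Closed: final G1 returns to the first vertex.

G21
G90
G0 X82.9079 Y123.5483
M3 S809
G1 X85.6837 Y115.8283 F1278
G1 X82.6077 Y106.0392 F1278
G1 X75.4122 Y95.0361 F1278
G1 X65.8291 Y83.6740 F1278
G1 X55.5908 Y72.8080 F1278
G1 X46.4293 Y63.2931 F1278
G1 X40.0767 Y55.9845 F1278
G1 X38.2654 Y51.7372 F1278
G0 X153.4525 Y110.0263
M3 S809
G1 X166.3076 Y122.3003 F1278
G1 X183.3649 Y117.3045 F1278
G1 X187.5669 Y100.0345 F1278
G1 X174.7118 Y87.7605 F1278
G1 X157.6545 Y92.7563 F1278
G1 X153.4525 Y110.0263 F1278
M5
G0 X0.0000 Y0.0000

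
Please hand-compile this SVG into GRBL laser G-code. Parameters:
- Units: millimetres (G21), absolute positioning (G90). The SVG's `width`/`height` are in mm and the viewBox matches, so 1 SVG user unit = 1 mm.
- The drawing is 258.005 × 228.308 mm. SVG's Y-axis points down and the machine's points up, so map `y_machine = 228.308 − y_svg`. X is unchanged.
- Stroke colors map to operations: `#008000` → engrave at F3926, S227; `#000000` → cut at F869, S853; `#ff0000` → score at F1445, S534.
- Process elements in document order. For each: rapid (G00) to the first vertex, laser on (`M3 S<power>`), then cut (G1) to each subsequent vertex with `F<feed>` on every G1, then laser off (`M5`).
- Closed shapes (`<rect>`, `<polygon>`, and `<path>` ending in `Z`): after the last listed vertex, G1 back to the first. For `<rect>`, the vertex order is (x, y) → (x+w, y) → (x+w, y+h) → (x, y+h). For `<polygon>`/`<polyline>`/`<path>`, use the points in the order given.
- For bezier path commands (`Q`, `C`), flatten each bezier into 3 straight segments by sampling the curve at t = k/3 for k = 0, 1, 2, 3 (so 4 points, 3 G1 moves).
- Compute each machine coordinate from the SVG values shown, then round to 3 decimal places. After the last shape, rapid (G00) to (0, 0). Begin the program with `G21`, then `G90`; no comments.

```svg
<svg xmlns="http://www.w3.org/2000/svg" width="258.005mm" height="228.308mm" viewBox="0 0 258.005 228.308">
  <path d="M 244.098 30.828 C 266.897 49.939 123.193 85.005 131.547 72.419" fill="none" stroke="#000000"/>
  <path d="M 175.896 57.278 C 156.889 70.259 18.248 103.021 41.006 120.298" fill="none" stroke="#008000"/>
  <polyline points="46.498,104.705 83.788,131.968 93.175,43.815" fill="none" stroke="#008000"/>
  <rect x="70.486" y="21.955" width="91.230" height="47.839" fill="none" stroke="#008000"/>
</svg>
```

G21
G90
G00 X244.098 Y197.480
M3 S853
G1 X223.195 Y175.406 F869
G1 X162.080 Y156.831 F869
G1 X131.547 Y155.889 F869
M5
G00 X175.896 Y171.030
M3 S227
G1 X127.420 Y152.761 F3926
G1 X61.639 Y129.143 F3926
G1 X41.006 Y108.010 F3926
M5
G00 X46.498 Y123.603
M3 S227
G1 X83.788 Y96.340 F3926
G1 X93.175 Y184.493 F3926
M5
G00 X70.486 Y206.353
M3 S227
G1 X161.716 Y206.353 F3926
G1 X161.716 Y158.514 F3926
G1 X70.486 Y158.514 F3926
G1 X70.486 Y206.353 F3926
M5
G00 X0.000 Y0.000

viewBox `0 0 258.005 228.308` with mm width/height → 1 unit = 1 mm. Flip: y_m = 228.308 − y_svg.

**Shape 1** — `<path>` cubic bezier, stroke `#000000` → cut (S853, F869). Control points (SVG): P0=(244.098,30.828), P1=(266.897,49.939), P2=(123.193,85.005), P3=(131.547,72.419); sampled at t=k/3. Machine vertices: (244.098,197.480) → (223.195,175.406) → (162.080,156.831) → (131.547,155.889). Open path.

**Shape 2** — `<path>` cubic bezier, stroke `#008000` → engrave (S227, F3926). Control points (SVG): P0=(175.896,57.278), P1=(156.889,70.259), P2=(18.248,103.021), P3=(41.006,120.298); sampled at t=k/3. Machine vertices: (175.896,171.030) → (127.420,152.761) → (61.639,129.143) → (41.006,108.010). Open path.

**Shape 3** — `<polyline>` open polyline, stroke `#008000` → engrave (S227, F3926). Machine vertices: (46.498,123.603) → (83.788,96.340) → (93.175,184.493). Open path.

**Shape 4** — `<rect>` rectangle, stroke `#008000` → engrave (S227, F3926). Machine vertices: (70.486,206.353) → (161.716,206.353) → (161.716,158.514) → (70.486,158.514) → (70.486,206.353). Closed: final G1 returns to the first vertex.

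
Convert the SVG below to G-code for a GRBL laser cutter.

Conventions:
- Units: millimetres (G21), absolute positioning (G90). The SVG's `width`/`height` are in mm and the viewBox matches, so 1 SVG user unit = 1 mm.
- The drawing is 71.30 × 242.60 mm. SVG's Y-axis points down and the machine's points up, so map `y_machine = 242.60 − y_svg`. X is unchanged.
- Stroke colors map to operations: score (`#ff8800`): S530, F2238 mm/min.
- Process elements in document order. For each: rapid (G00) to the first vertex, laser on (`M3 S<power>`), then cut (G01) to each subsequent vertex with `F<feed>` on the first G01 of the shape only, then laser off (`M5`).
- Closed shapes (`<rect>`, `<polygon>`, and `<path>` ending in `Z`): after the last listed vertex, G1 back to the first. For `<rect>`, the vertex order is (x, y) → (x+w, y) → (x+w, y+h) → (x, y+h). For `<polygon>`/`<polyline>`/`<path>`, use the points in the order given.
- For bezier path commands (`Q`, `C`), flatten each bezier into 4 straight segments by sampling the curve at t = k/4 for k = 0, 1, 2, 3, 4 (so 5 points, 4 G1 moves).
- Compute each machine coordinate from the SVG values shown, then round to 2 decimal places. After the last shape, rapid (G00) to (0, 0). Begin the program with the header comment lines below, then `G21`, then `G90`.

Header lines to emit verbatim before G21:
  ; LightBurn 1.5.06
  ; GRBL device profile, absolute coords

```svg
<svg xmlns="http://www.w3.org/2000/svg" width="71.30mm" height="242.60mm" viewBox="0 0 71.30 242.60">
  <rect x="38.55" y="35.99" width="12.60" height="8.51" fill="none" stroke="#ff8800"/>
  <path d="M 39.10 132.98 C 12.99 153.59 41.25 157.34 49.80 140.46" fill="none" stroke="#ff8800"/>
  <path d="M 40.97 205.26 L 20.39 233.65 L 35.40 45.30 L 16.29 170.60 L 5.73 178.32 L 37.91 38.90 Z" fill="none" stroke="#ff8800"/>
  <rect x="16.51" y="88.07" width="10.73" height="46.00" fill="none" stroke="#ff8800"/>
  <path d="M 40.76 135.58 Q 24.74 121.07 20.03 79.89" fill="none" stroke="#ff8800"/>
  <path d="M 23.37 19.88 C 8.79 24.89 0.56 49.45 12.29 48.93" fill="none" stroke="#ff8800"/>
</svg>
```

Since the viewBox matches the mm dimensions, user units are millimetres directly. The only transform is the Y-flip y_m = 242.60 − y_svg.

Shape 1 is a rectangle drawn with `<rect>`. Its stroke #ff8800 means score at S530, F2238. After flipping Y the toolpath is (38.55,206.61) → (51.15,206.61) → (51.15,198.10) → (38.55,198.10) → (38.55,206.61), returning to the start.

Shape 2 is a cubic bezier drawn with `<path>`. Its stroke #ff8800 means score at S530, F2238. After flipping Y the toolpath is (39.10,109.62) → (28.55,97.38) → (31.45,91.82) → (40.85,93.29) → (49.80,102.14).

Shape 3 is a closed polygon drawn with `<path>`. Its stroke #ff8800 means score at S530, F2238. After flipping Y the toolpath is (40.97,37.34) → (20.39,8.95) → (35.40,197.30) → (16.29,72.00) → (5.73,64.28) → (37.91,203.70) → (40.97,37.34), returning to the start.

Shape 4 is a rectangle drawn with `<rect>`. Its stroke #ff8800 means score at S530, F2238. After flipping Y the toolpath is (16.51,154.53) → (27.24,154.53) → (27.24,108.53) → (16.51,108.53) → (16.51,154.53), returning to the start.

Shape 5 is a quadratic bezier drawn with `<path>`. Its stroke #ff8800 means score at S530, F2238. After flipping Y the toolpath is (40.76,107.02) → (33.46,115.94) → (27.57,128.20) → (23.09,143.79) → (20.03,162.71).

Shape 6 is a cubic bezier drawn with `<path>`. Its stroke #ff8800 means score at S530, F2238. After flipping Y the toolpath is (23.37,222.72) → (13.84,215.99) → (7.96,206.12) → (7.02,197.29) → (12.29,193.67).

; LightBurn 1.5.06
; GRBL device profile, absolute coords
G21
G90
G00 X38.55 Y206.61
M3 S530
G01 X51.15 Y206.61 F2238
G01 X51.15 Y198.10
G01 X38.55 Y198.10
G01 X38.55 Y206.61
M5
G00 X39.10 Y109.62
M3 S530
G01 X28.55 Y97.38 F2238
G01 X31.45 Y91.82
G01 X40.85 Y93.29
G01 X49.80 Y102.14
M5
G00 X40.97 Y37.34
M3 S530
G01 X20.39 Y8.95 F2238
G01 X35.40 Y197.30
G01 X16.29 Y72.00
G01 X5.73 Y64.28
G01 X37.91 Y203.70
G01 X40.97 Y37.34
M5
G00 X16.51 Y154.53
M3 S530
G01 X27.24 Y154.53 F2238
G01 X27.24 Y108.53
G01 X16.51 Y108.53
G01 X16.51 Y154.53
M5
G00 X40.76 Y107.02
M3 S530
G01 X33.46 Y115.94 F2238
G01 X27.57 Y128.20
G01 X23.09 Y143.79
G01 X20.03 Y162.71
M5
G00 X23.37 Y222.72
M3 S530
G01 X13.84 Y215.99 F2238
G01 X7.96 Y206.12
G01 X7.02 Y197.29
G01 X12.29 Y193.67
M5
G00 X0.00 Y0.00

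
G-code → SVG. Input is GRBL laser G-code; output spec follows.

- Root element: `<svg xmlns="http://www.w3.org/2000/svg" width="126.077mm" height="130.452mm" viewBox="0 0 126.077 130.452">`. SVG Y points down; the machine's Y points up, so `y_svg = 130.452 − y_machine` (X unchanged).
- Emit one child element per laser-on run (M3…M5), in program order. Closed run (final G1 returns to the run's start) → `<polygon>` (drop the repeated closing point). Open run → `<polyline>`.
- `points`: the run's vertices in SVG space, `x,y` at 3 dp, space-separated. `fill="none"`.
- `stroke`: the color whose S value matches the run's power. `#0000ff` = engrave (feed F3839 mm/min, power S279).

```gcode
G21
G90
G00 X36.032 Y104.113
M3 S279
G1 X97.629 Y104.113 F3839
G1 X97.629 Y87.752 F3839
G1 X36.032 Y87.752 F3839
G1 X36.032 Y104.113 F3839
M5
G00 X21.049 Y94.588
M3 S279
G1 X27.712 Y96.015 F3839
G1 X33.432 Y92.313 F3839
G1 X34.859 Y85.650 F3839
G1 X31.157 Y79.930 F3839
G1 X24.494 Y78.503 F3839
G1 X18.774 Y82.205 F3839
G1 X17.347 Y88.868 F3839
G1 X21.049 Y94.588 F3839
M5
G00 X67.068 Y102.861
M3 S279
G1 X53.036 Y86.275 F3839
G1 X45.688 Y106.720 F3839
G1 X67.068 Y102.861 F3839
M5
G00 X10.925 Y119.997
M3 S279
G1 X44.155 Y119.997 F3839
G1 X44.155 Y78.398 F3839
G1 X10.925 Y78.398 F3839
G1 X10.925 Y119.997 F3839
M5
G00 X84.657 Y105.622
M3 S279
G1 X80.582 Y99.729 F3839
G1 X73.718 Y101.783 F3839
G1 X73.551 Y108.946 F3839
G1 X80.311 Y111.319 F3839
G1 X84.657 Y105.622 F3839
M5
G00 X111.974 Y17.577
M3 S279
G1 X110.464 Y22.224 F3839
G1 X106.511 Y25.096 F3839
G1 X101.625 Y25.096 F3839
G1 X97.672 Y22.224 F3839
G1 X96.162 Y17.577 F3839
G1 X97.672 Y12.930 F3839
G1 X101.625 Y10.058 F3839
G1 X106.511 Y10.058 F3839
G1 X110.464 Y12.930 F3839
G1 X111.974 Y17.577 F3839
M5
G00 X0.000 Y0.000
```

<svg xmlns="http://www.w3.org/2000/svg" width="126.077mm" height="130.452mm" viewBox="0 0 126.077 130.452">
  <polygon points="36.032,26.339 97.629,26.339 97.629,42.700 36.032,42.700" fill="none" stroke="#0000ff"/>
  <polygon points="21.049,35.864 27.712,34.437 33.432,38.139 34.859,44.802 31.157,50.522 24.494,51.949 18.774,48.247 17.347,41.584" fill="none" stroke="#0000ff"/>
  <polygon points="67.068,27.591 53.036,44.177 45.688,23.732" fill="none" stroke="#0000ff"/>
  <polygon points="10.925,10.455 44.155,10.455 44.155,52.054 10.925,52.054" fill="none" stroke="#0000ff"/>
  <polygon points="84.657,24.830 80.582,30.723 73.718,28.669 73.551,21.506 80.311,19.133" fill="none" stroke="#0000ff"/>
  <polygon points="111.974,112.875 110.464,108.228 106.511,105.356 101.625,105.356 97.672,108.228 96.162,112.875 97.672,117.522 101.625,120.394 106.511,120.394 110.464,117.522" fill="none" stroke="#0000ff"/>
</svg>

y_svg = 130.452 − y_m. Every run uses S279, so all elements get stroke `#0000ff` (engrave).

[1] closed run; points: 36.032,26.339 97.629,26.339 97.629,42.700 36.032,42.700

[2] closed run; points: 21.049,35.864 27.712,34.437 33.432,38.139 34.859,44.802 31.157,50.522 24.494,51.949 18.774,48.247 17.347,41.584

[3] closed run; points: 67.068,27.591 53.036,44.177 45.688,23.732

[4] closed run; points: 10.925,10.455 44.155,10.455 44.155,52.054 10.925,52.054

[5] closed run; points: 84.657,24.830 80.582,30.723 73.718,28.669 73.551,21.506 80.311,19.133

[6] closed run; points: 111.974,112.875 110.464,108.228 106.511,105.356 101.625,105.356 97.672,108.228 96.162,112.875 97.672,117.522 101.625,120.394 106.511,120.394 110.464,117.522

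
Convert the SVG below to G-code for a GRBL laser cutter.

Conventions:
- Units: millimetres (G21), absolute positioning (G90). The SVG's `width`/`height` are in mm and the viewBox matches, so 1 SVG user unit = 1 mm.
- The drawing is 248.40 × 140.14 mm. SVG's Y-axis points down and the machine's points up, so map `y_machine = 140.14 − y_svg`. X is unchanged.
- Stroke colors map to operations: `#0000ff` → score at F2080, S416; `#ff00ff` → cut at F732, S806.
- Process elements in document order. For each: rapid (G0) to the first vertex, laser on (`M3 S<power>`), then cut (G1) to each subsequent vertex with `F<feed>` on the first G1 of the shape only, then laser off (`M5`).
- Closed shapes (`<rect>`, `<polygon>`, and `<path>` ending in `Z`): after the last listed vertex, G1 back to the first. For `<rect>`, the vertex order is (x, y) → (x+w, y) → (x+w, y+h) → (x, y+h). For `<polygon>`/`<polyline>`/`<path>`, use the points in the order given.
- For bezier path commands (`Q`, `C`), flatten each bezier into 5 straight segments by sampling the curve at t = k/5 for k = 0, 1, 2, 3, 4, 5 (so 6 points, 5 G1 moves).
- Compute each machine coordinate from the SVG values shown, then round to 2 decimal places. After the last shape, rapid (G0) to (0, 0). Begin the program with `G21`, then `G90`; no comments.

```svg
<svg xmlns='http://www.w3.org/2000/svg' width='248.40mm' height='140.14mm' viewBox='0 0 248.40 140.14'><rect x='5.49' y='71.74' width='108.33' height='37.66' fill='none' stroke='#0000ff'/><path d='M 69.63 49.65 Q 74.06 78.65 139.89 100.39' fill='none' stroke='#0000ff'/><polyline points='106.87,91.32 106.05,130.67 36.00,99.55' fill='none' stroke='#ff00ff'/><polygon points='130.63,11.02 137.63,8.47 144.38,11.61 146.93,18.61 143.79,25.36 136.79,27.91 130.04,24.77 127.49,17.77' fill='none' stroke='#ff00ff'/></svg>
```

G21
G90
G0 X5.49 Y68.40
M3 S416
G1 X113.82 Y68.40 F2080
G1 X113.82 Y30.74
G1 X5.49 Y30.74
G1 X5.49 Y68.40
M5
G0 X69.63 Y90.49
M3 S416
G1 X73.86 Y79.18 F2080
G1 X83.00 Y68.45
G1 X97.05 Y58.30
G1 X116.01 Y48.74
G1 X139.89 Y39.75
M5
G0 X106.87 Y48.82
M3 S806
G1 X106.05 Y9.47 F732
G1 X36.00 Y40.59
M5
G0 X130.63 Y129.12
M3 S806
G1 X137.63 Y131.67 F732
G1 X144.38 Y128.53
G1 X146.93 Y121.53
G1 X143.79 Y114.78
G1 X136.79 Y112.23
G1 X130.04 Y115.37
G1 X127.49 Y122.37
G1 X130.63 Y129.12
M5
G0 X0.00 Y0.00

1 u = 1 mm; y_m = 140.14 − y.

[1] `<rect>` rectangle, #0000ff→score S416 F2080: (5.49,68.40) → (113.82,68.40) → (113.82,30.74) → (5.49,30.74) → (5.49,68.40) (closed)

[2] `<path>` quadratic bezier, #0000ff→score S416 F2080: (69.63,90.49) → (73.86,79.18) → (83.00,68.45) → (97.05,58.30) → (116.01,48.74) → (139.89,39.75)

[3] `<polyline>` open polyline, #ff00ff→cut S806 F732: (106.87,48.82) → (106.05,9.47) → (36.00,40.59)

[4] `<polygon>` regular polygon, #ff00ff→cut S806 F732: (130.63,129.12) → (137.63,131.67) → (144.38,128.53) → (146.93,121.53) → (143.79,114.78) → (136.79,112.23) → (130.04,115.37) → (127.49,122.37) → (130.63,129.12) (closed)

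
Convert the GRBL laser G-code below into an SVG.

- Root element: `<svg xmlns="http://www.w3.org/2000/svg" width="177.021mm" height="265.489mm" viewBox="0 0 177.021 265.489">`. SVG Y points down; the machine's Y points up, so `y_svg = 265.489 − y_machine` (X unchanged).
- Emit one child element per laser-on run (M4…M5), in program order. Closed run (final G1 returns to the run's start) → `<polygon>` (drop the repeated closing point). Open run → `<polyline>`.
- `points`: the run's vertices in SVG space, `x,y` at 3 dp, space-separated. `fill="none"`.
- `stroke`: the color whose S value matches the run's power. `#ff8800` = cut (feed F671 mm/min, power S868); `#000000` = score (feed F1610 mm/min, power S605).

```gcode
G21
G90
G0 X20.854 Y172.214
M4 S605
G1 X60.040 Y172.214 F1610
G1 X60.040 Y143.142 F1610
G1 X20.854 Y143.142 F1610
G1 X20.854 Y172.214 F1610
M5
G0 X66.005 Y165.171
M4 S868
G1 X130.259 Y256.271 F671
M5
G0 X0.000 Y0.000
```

<svg xmlns="http://www.w3.org/2000/svg" width="177.021mm" height="265.489mm" viewBox="0 0 177.021 265.489">
  <polygon points="20.854,93.275 60.040,93.275 60.040,122.347 20.854,122.347" fill="none" stroke="#000000"/>
  <polyline points="66.005,100.318 130.259,9.218" fill="none" stroke="#ff8800"/>
</svg>

Machine Y-up, SVG Y-down with viewBox height 265.489, so y_svg = 265.489 − y_machine; X carries over.

Run 1: the run's S605 means `#000000` (score). The run returns to its start, so emit a `<polygon>` with points (Y-flipped): 20.854,93.275 60.040,93.275 60.040,122.347 20.854,122.347.

Run 2: the run's S868 means `#ff8800` (cut). The run is open, so emit a `<polyline>` with points (Y-flipped): 66.005,100.318 130.259,9.218.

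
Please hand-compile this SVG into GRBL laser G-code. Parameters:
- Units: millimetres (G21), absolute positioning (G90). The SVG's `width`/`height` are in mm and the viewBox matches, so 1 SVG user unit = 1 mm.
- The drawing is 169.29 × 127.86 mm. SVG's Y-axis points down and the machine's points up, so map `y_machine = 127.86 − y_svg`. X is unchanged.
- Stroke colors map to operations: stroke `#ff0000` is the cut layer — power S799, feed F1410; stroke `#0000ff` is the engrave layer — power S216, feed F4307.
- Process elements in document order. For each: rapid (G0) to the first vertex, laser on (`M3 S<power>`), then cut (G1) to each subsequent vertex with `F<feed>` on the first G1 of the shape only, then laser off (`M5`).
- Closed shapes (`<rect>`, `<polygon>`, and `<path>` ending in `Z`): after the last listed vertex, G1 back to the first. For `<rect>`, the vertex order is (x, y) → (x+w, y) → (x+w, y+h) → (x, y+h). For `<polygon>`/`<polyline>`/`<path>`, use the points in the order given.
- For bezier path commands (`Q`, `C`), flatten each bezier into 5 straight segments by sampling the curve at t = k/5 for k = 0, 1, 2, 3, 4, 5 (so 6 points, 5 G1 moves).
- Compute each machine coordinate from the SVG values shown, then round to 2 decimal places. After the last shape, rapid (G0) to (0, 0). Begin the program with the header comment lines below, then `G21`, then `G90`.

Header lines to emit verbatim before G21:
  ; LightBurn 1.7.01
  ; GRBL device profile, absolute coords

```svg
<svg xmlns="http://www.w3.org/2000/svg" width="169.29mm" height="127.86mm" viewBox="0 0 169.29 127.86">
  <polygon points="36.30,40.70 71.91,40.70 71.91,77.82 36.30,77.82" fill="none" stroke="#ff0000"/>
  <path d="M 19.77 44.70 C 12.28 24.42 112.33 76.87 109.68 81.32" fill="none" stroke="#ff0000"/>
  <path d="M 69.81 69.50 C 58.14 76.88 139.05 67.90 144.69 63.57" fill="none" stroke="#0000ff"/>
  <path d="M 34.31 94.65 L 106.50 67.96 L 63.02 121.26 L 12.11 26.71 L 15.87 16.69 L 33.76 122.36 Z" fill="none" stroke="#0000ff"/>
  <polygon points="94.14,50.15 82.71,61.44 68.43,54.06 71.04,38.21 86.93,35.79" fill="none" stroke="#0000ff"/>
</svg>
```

1 u = 1 mm; y_m = 127.86 − y.

[1] `<polygon>` rectangle, #ff0000→cut S799 F1410: (36.30,87.16) → (71.91,87.16) → (71.91,50.04) → (36.30,50.04) → (36.30,87.16) (closed)

[2] `<path>` cubic bezier, #ff0000→cut S799 F1410: (19.77,83.16) → (26.50,87.57) → (48.95,80.31) → (77.02,67.19) → (100.63,54.00) → (109.68,46.54)

[3] `<path>` cubic bezier, #0000ff→engrave S216 F4307: (69.81,58.36) → (72.57,55.73) → (89.50,56.01) → (112.53,58.21) → (133.62,61.30) → (144.69,64.29)

[4] `<path>` closed polygon, #0000ff→engrave S216 F4307: (34.31,33.21) → (106.50,59.90) → (63.02,6.60) → (12.11,101.15) → (15.87,111.17) → (33.76,5.50) → (34.31,33.21) (closed)

[5] `<polygon>` regular polygon, #0000ff→engrave S216 F4307: (94.14,77.71) → (82.71,66.42) → (68.43,73.80) → (71.04,89.65) → (86.93,92.07) → (94.14,77.71) (closed)

; LightBurn 1.7.01
; GRBL device profile, absolute coords
G21
G90
G0 X36.30 Y87.16
M3 S799
G1 X71.91 Y87.16 F1410
G1 X71.91 Y50.04
G1 X36.30 Y50.04
G1 X36.30 Y87.16
M5
G0 X19.77 Y83.16
M3 S799
G1 X26.50 Y87.57 F1410
G1 X48.95 Y80.31
G1 X77.02 Y67.19
G1 X100.63 Y54.00
G1 X109.68 Y46.54
M5
G0 X69.81 Y58.36
M3 S216
G1 X72.57 Y55.73 F4307
G1 X89.50 Y56.01
G1 X112.53 Y58.21
G1 X133.62 Y61.30
G1 X144.69 Y64.29
M5
G0 X34.31 Y33.21
M3 S216
G1 X106.50 Y59.90 F4307
G1 X63.02 Y6.60
G1 X12.11 Y101.15
G1 X15.87 Y111.17
G1 X33.76 Y5.50
G1 X34.31 Y33.21
M5
G0 X94.14 Y77.71
M3 S216
G1 X82.71 Y66.42 F4307
G1 X68.43 Y73.80
G1 X71.04 Y89.65
G1 X86.93 Y92.07
G1 X94.14 Y77.71
M5
G0 X0.00 Y0.00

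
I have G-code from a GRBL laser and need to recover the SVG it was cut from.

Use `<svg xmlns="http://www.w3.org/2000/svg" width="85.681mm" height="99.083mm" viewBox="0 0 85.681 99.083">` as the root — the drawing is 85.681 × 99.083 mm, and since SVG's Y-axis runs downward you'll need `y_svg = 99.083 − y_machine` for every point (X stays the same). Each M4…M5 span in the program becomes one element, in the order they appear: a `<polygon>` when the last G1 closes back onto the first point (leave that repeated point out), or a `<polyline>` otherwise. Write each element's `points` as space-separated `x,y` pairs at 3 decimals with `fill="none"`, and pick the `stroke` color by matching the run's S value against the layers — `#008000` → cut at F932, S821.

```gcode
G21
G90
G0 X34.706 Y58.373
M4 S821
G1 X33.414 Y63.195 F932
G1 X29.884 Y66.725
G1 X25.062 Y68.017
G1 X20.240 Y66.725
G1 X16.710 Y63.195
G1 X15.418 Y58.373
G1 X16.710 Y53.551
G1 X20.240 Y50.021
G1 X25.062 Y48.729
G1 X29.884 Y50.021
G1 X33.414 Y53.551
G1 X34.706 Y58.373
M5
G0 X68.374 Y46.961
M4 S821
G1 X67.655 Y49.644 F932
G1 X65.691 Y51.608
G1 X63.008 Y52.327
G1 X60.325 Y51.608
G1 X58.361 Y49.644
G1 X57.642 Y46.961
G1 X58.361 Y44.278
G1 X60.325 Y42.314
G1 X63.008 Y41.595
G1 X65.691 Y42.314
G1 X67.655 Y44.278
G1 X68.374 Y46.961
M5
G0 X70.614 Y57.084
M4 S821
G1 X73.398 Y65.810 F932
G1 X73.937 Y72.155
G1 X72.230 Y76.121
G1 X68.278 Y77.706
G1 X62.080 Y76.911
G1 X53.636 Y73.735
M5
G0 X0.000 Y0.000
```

<svg xmlns="http://www.w3.org/2000/svg" width="85.681mm" height="99.083mm" viewBox="0 0 85.681 99.083">
  <polygon points="34.706,40.710 33.414,35.888 29.884,32.358 25.062,31.066 20.240,32.358 16.710,35.888 15.418,40.710 16.710,45.532 20.240,49.062 25.062,50.354 29.884,49.062 33.414,45.532" fill="none" stroke="#008000"/>
  <polygon points="68.374,52.122 67.655,49.439 65.691,47.475 63.008,46.756 60.325,47.475 58.361,49.439 57.642,52.122 58.361,54.805 60.325,56.769 63.008,57.488 65.691,56.769 67.655,54.805" fill="none" stroke="#008000"/>
  <polyline points="70.614,41.999 73.398,33.273 73.937,26.928 72.230,22.962 68.278,21.377 62.080,22.172 53.636,25.348" fill="none" stroke="#008000"/>
</svg>

y_svg = 99.083 − y_m. Every run uses S821, so all elements get stroke `#008000` (cut).

[1] closed run; points: 34.706,40.710 33.414,35.888 29.884,32.358 25.062,31.066 20.240,32.358 16.710,35.888 15.418,40.710 16.710,45.532 20.240,49.062 25.062,50.354 29.884,49.062 33.414,45.532

[2] closed run; points: 68.374,52.122 67.655,49.439 65.691,47.475 63.008,46.756 60.325,47.475 58.361,49.439 57.642,52.122 58.361,54.805 60.325,56.769 63.008,57.488 65.691,56.769 67.655,54.805

[3] open run; points: 70.614,41.999 73.398,33.273 73.937,26.928 72.230,22.962 68.278,21.377 62.080,22.172 53.636,25.348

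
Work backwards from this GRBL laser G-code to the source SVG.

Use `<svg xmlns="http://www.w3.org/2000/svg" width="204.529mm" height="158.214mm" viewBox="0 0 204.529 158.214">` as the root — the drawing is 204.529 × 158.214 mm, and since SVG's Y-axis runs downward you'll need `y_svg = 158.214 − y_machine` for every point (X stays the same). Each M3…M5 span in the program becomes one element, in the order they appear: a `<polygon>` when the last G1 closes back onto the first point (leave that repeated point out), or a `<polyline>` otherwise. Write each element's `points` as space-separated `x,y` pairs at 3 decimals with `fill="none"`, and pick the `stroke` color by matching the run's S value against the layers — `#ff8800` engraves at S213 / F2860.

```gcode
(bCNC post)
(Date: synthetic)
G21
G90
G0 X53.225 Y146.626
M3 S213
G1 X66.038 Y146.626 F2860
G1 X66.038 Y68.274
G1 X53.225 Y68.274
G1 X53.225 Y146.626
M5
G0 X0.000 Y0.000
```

<svg xmlns="http://www.w3.org/2000/svg" width="204.529mm" height="158.214mm" viewBox="0 0 204.529 158.214">
  <polygon points="53.225,11.588 66.038,11.588 66.038,89.940 53.225,89.940" fill="none" stroke="#ff8800"/>
</svg>

Machine Y-up, SVG Y-down with viewBox height 158.214, so y_svg = 158.214 − y_machine; X carries over. Every run uses S213, so all elements get stroke `#ff8800` (engrave).

Run 1: The run returns to its start, so emit a `<polygon>` with points (Y-flipped): 53.225,11.588 66.038,11.588 66.038,89.940 53.225,89.940.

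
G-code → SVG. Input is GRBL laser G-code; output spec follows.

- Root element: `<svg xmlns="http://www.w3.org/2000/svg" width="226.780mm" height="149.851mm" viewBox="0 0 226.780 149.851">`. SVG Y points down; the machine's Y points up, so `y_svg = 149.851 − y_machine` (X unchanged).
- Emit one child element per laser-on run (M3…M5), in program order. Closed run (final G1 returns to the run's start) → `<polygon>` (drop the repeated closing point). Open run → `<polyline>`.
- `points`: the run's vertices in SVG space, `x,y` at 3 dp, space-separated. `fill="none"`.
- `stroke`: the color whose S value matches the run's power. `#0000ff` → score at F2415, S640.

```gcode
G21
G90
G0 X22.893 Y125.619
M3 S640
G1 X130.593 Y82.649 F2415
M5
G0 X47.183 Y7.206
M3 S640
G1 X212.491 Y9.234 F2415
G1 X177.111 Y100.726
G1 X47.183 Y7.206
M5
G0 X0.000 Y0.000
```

<svg xmlns="http://www.w3.org/2000/svg" width="226.780mm" height="149.851mm" viewBox="0 0 226.780 149.851">
  <polyline points="22.893,24.232 130.593,67.202" fill="none" stroke="#0000ff"/>
  <polygon points="47.183,142.645 212.491,140.617 177.111,49.125" fill="none" stroke="#0000ff"/>
</svg>

Each laser-on run becomes one SVG element. Flip Y back into SVG space with y_svg = 149.851 − y_machine. Every run uses S640, so all elements get stroke `#0000ff` (score).

Run 1: The run is open, so emit a `<polyline>` with points (Y-flipped): 22.893,24.232 130.593,67.202.

Run 2: The run returns to its start, so emit a `<polygon>` with points (Y-flipped): 47.183,142.645 212.491,140.617 177.111,49.125.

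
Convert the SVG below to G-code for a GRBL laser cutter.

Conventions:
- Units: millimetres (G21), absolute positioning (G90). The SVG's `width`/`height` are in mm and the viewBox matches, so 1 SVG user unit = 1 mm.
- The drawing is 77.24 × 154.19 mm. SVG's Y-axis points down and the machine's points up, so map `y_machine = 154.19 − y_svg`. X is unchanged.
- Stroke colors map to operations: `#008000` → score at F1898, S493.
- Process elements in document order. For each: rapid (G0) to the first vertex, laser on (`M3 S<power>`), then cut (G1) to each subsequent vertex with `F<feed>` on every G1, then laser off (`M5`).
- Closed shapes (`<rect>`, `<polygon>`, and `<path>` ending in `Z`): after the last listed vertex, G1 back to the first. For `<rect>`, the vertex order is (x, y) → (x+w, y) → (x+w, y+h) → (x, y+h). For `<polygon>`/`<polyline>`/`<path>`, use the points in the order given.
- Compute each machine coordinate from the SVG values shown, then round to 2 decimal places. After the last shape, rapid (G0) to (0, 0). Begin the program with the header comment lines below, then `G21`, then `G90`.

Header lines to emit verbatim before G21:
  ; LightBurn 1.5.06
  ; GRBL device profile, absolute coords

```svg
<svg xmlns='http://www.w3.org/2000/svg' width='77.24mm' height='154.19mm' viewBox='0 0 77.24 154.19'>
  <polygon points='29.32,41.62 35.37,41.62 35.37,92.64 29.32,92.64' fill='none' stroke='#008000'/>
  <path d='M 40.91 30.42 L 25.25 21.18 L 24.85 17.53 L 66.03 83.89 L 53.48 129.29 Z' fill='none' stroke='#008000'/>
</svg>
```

; LightBurn 1.5.06
; GRBL device profile, absolute coords
G21
G90
G0 X29.32 Y112.57
M3 S493
G1 X35.37 Y112.57 F1898
G1 X35.37 Y61.55 F1898
G1 X29.32 Y61.55 F1898
G1 X29.32 Y112.57 F1898
M5
G0 X40.91 Y123.77
M3 S493
G1 X25.25 Y133.01 F1898
G1 X24.85 Y136.66 F1898
G1 X66.03 Y70.30 F1898
G1 X53.48 Y24.90 F1898
G1 X40.91 Y123.77 F1898
M5
G0 X0.00 Y0.00

viewBox `0 0 77.24 154.19` with mm width/height → 1 unit = 1 mm. Flip: y_m = 154.19 − y_svg.

**Shape 1** — `<polygon>` rectangle, stroke `#008000` → score (S493, F1898). Machine vertices: (29.32,112.57) → (35.37,112.57) → (35.37,61.55) → (29.32,61.55) → (29.32,112.57). Closed: final G1 returns to the first vertex.

**Shape 2** — `<path>` closed polygon, stroke `#008000` → score (S493, F1898). Machine vertices: (40.91,123.77) → (25.25,133.01) → (24.85,136.66) → (66.03,70.30) → (53.48,24.90) → (40.91,123.77). Closed: final G1 returns to the first vertex.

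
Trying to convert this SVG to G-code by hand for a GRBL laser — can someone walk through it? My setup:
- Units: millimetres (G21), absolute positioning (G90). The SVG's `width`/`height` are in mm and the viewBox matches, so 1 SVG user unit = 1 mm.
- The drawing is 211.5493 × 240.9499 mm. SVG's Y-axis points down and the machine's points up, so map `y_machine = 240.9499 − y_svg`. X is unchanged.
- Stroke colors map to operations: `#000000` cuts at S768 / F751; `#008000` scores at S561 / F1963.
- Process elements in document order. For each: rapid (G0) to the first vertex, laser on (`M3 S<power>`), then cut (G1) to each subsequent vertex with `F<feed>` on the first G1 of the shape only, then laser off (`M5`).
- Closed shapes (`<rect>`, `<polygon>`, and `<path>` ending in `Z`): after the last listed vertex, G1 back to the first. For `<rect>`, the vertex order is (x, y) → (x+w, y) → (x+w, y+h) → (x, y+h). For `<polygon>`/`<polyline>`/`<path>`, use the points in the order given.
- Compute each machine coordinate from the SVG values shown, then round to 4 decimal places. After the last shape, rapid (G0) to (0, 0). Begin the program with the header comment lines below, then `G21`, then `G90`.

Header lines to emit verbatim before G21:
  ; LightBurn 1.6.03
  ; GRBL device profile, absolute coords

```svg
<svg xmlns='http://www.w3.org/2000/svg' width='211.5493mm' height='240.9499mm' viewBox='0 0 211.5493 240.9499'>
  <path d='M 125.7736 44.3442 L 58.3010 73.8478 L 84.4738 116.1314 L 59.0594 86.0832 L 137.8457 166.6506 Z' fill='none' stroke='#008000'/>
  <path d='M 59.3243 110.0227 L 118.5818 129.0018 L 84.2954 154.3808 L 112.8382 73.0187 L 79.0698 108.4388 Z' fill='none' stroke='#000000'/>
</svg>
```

; LightBurn 1.6.03
; GRBL device profile, absolute coords
G21
G90
G0 X125.7736 Y196.6057
M3 S561
G1 X58.3010 Y167.1021 F1963
G1 X84.4738 Y124.8185
G1 X59.0594 Y154.8667
G1 X137.8457 Y74.2993
G1 X125.7736 Y196.6057
M5
G0 X59.3243 Y130.9272
M3 S768
G1 X118.5818 Y111.9481 F751
G1 X84.2954 Y86.5691
G1 X112.8382 Y167.9312
G1 X79.0698 Y132.5111
G1 X59.3243 Y130.9272
M5
G0 X0.0000 Y0.0000

viewBox `0 0 211.5493 240.9499` with mm width/height → 1 unit = 1 mm. Flip: y_m = 240.9499 − y_svg.

**Shape 1** — `<path>` closed polygon, stroke `#008000` → score (S561, F1963). Machine vertices: (125.7736,196.6057) → (58.3010,167.1021) → (84.4738,124.8185) → (59.0594,154.8667) → (137.8457,74.2993) → (125.7736,196.6057). Closed: final G1 returns to the first vertex.

**Shape 2** — `<path>` closed polygon, stroke `#000000` → cut (S768, F751). Machine vertices: (59.3243,130.9272) → (118.5818,111.9481) → (84.2954,86.5691) → (112.8382,167.9312) → (79.0698,132.5111) → (59.3243,130.9272). Closed: final G1 returns to the first vertex.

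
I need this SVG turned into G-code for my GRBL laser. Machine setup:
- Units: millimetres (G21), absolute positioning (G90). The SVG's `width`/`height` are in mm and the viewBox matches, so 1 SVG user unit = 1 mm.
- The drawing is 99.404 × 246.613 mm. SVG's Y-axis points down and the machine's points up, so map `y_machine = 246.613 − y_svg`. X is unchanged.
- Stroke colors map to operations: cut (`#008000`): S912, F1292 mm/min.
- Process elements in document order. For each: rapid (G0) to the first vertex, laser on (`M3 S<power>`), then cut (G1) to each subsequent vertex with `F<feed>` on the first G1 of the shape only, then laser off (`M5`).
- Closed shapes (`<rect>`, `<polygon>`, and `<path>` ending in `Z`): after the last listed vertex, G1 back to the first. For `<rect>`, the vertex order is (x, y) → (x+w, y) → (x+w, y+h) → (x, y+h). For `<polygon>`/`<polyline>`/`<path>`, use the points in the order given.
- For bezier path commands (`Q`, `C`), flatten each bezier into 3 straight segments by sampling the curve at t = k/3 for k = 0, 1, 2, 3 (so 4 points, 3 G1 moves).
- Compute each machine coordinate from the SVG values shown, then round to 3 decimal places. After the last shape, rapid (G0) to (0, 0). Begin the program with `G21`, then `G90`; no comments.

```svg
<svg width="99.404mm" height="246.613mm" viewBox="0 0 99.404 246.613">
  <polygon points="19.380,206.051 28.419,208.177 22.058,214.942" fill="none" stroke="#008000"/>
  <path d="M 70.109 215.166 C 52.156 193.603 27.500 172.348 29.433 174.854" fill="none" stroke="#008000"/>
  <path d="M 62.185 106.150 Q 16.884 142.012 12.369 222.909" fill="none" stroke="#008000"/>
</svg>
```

viewBox `0 0 99.404 246.613` with mm width/height → 1 unit = 1 mm. Flip: y_m = 246.613 − y_svg.

**Shape 1** — `<polygon>` regular polygon, stroke `#008000` → cut (S912, F1292). Machine vertices: (19.380,40.562) → (28.419,38.436) → (22.058,31.671) → (19.380,40.562). Closed: final G1 returns to the first vertex.

**Shape 2** — `<path>` cubic bezier, stroke `#008000` → cut (S912, F1292). Control points (SVG): P0=(70.109,215.166), P1=(52.156,193.603), P2=(27.500,172.348), P3=(29.433,174.854); sampled at t=k/3. Machine vertices: (70.109,31.447) → (51.155,52.039) → (35.130,67.213) → (29.433,71.759). Open path.

**Shape 3** — `<path>` quadratic bezier, stroke `#008000` → cut (S912, F1292). Control points (SVG): P0=(62.185,106.150), P1=(16.884,142.012), P2=(12.369,222.909); sampled at t=k/3. Machine vertices: (62.185,140.463) → (36.516,111.551) → (19.911,72.631) → (12.369,23.704). Open path.

G21
G90
G0 X19.380 Y40.562
M3 S912
G1 X28.419 Y38.436 F1292
G1 X22.058 Y31.671
G1 X19.380 Y40.562
M5
G0 X70.109 Y31.447
M3 S912
G1 X51.155 Y52.039 F1292
G1 X35.130 Y67.213
G1 X29.433 Y71.759
M5
G0 X62.185 Y140.463
M3 S912
G1 X36.516 Y111.551 F1292
G1 X19.911 Y72.631
G1 X12.369 Y23.704
M5
G0 X0.000 Y0.000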